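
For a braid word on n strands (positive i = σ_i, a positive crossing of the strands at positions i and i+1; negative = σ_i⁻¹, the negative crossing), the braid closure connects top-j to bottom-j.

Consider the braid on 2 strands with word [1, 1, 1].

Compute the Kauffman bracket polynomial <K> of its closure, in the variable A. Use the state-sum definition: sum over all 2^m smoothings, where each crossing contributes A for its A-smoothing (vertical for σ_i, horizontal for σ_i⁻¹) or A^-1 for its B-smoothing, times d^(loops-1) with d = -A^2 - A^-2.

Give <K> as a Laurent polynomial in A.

-A^5 - A^-3 + A^-7

Derivation:
Braid: s1 s1 s1 on 2 strands, 3 crossings.
Writhe w = (#positive) - (#negative) = 3 - 0 = 3.
Enumerate smoothing states for the bracket polynomial. There are 2^3 = 8 states.
Each crossing splits two ways (0=vertical, 1=horizontal). The state's weight is A^(#A-smoothings - #B-smoothings) * d^(loops - 1).
  state 000: A-exp=+3, loops=2, term = A^3 * d^1
  state 001: A-exp=+1, loops=1, term = A^1 * d^0
  state 010: A-exp=+1, loops=1, term = A^1 * d^0
  state 011: A-exp=-1, loops=2, term = A^-1 * d^1
  state 100: A-exp=+1, loops=1, term = A^1 * d^0
  state 101: A-exp=-1, loops=2, term = A^-1 * d^1
  state 110: A-exp=-1, loops=2, term = A^-1 * d^1
  state 111: A-exp=-3, loops=3, term = A^-3 * d^2
Collect the terms by A-exponent (count of states per loop number):
Powers of d = -A^2 - A^-2: d^2 = A^4 + 2 + A^-4.
  A^3 * (d) = -A^5 - A
  A^1 * (3) = 3*A
  A^-1 * (3*d) = -3*A - 3*A^-3
  A^-3 * (d^2) = A + 2*A^-3 + A^-7
Summing the groups: <K> = -A^5 - A^-3 + A^-7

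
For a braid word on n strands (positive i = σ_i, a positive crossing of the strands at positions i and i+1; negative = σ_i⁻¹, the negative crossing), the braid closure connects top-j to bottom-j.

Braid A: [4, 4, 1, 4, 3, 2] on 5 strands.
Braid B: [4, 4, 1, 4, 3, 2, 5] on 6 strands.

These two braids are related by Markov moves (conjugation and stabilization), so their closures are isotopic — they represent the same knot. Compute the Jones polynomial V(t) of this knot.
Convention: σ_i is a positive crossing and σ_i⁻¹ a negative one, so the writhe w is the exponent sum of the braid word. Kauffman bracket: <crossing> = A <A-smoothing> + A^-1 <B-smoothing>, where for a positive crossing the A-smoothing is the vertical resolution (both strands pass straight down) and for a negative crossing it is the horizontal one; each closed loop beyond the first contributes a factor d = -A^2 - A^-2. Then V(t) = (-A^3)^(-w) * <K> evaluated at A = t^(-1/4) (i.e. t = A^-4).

Markov-equivalent braids have isotopic closures, hence identical knot invariants. Strip the Markov moves from each word to reach a common short braid β, then compute V(t) once on β.
Braid A: s4 s4 s1 s4 s3 s2 on 5 strands has no conjugating prefix/suffix or stabilization to strip; take β = s4 s4 s1 s4 s3 s2.
Braid B: s4 s4 s1 s4 s3 s2 s5 on 6 strands reduces by inverse Markov moves (closure unchanged at each step):
  Destabilize: the word has the form β·s5 where s5 occurs only as the final letter (β ∈ B_5); drop it and the last strand → 5 strands.
Reduced to β = s4 s4 s1 s4 s3 s2 on 5 strands, 6 crossings.
Both give the same β = s4 s4 s1 s4 s3 s2 on 5 strands, so one state sum suffices:
Braid: s4 s4 s1 s4 s3 s2 on 5 strands, 6 crossings.
Writhe w = (#positive) - (#negative) = 6 - 0 = 6.
State-sum expansion of <K>. There are 2^6 = 64 states.
For each crossing: s=0 is the vertical smoothing, s=1 horizontal. Crossing k contributes A^(sign_k * (1 - 2*s_k)); loop factor d = -A^2 - A^-2.
Tabulate the states by total A-exponent and number of loops L (A-exp: L × count):
  A^6: L=5 ×1
  A^4: L=4 ×6
  A^2: L=3 ×12, L=5 ×3
  A^0: L=2 ×10, L=4 ×9, L=6 ×1
  A^-2: L=1 ×3, L=3 ×9, L=5 ×3
  A^-4: L=2 ×3, L=4 ×3
  A^-6: L=3 ×1
Each group contributes A^e * Σ count * d^(L-1):
Powers of d = -A^2 - A^-2: d^2 = A^4 + 2 + A^-4; d^3 = -A^6 - 3*A^2 - 3*A^-2 - A^-6; d^4 = A^8 + 4*A^4 + 6 + 4*A^-4 + A^-8; d^5 = -A^10 - 5*A^6 - 10*A^2 - 10*A^-2 - 5*A^-6 - A^-10.
  A^6 * (d^4) = A^14 + 4*A^10 + 6*A^6 + 4*A^2 + A^-2
  A^4 * (6*d^3) = -6*A^10 - 18*A^6 - 18*A^2 - 6*A^-2
  A^2 * (12*d^2 + 3*d^4) = 3*A^10 + 24*A^6 + 42*A^2 + 24*A^-2 + 3*A^-6
  A^0 * (10*d + 9*d^3 + d^5) = -A^10 - 14*A^6 - 47*A^2 - 47*A^-2 - 14*A^-6 - A^-10
  A^-2 * (3 + 9*d^2 + 3*d^4) = 3*A^6 + 21*A^2 + 39*A^-2 + 21*A^-6 + 3*A^-10
  A^-4 * (3*d + 3*d^3) = -3*A^2 - 12*A^-2 - 12*A^-6 - 3*A^-10
  A^-6 * (d^2) = A^-2 + 2*A^-6 + A^-10
Summing the groups: <K> = A^14 + A^6 - A^2
Normalise by the writhe: (-A^3)^(-w) = (-A^3)^(-6) = A^-18, so f(A) = A^-18 * <K> = A^-4 + A^-12 - A^-16.
Substitute A = t^(-1/4), i.e. A^e → t^(-e/4): V(t) = -t^4 + t^3 + t

Answer: -t^4 + t^3 + t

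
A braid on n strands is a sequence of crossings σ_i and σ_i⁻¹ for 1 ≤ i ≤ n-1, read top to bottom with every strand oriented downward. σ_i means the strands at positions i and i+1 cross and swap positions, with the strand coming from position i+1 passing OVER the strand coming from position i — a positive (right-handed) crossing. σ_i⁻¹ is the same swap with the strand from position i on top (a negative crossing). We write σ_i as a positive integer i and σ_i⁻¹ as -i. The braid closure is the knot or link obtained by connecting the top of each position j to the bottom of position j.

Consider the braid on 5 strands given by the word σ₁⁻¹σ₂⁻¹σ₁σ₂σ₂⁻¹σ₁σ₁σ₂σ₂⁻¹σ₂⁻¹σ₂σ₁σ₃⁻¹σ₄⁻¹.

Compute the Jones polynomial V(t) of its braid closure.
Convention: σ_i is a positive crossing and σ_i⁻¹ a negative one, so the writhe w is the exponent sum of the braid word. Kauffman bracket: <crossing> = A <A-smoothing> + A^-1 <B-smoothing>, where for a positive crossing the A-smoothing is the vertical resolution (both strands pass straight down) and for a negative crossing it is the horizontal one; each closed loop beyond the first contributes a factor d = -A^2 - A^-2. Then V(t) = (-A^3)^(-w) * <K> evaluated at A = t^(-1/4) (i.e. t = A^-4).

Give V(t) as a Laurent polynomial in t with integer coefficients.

-t^4 + t^3 + t

Derivation:
The presented braid s1^-1 s2^-1 s1 s2 s2^-1 s1 s1 s2 s2^-1 s2^-1 s2 s1 s3^-1 s4^-1 on 5 strands reduces by inverse Markov moves (closure unchanged at each step):
  Destabilize: the word has the form β·s4^-1 where s4^-1 occurs only as the final letter (β ∈ B_4); drop it and the last strand → 4 strands.
  Destabilize: the word has the form β·s3^-1 where s3^-1 occurs only as the final letter (β ∈ B_3); drop it and the last strand → 3 strands.
  Deconjugate: the word is γ·β·γ⁻¹ with γ = s1^-1 s2^-1 (prefix) and γ⁻¹ = s2 s1 (suffix); strip both.
Reduced to β = s1 s2 s2^-1 s1 s1 s2 s2^-1 s2^-1 on 3 strands, 8 crossings.
Compute on β:
First cancel adjacent σ_i σ_i⁻¹ pairs (Reidemeister II — same braid, same closure): s1 s2 s2^-1 s1 s1 s2 s2^-1 s2^-1 → s1 s1 s1 s2^-1.
Braid: s1 s1 s1 s2^-1 on 3 strands, 4 crossings.
Writhe w = (#positive) - (#negative) = 3 - 1 = 2.
State-sum expansion of <K>. There are 2^4 = 16 states.
Each crossing splits two ways (0=vertical, 1=horizontal). The state's weight is A^(#A-smoothings - #B-smoothings) * d^(loops - 1).
  state 0000: A-exp=+2, loops=3, term = A^2 * d^2
  state 0001: A-exp=+4, loops=2, term = A^4 * d^1
  state 0010: A-exp=+0, loops=2, term = A^0 * d^1
  state 0011: A-exp=+2, loops=1, term = A^2 * d^0
  state 0100: A-exp=+0, loops=2, term = A^0 * d^1
  state 0101: A-exp=+2, loops=1, term = A^2 * d^0
  state 0110: A-exp=-2, loops=3, term = A^-2 * d^2
  state 0111: A-exp=+0, loops=2, term = A^0 * d^1
  state 1000: A-exp=+0, loops=2, term = A^0 * d^1
  state 1001: A-exp=+2, loops=1, term = A^2 * d^0
  state 1010: A-exp=-2, loops=3, term = A^-2 * d^2
  state 1011: A-exp=+0, loops=2, term = A^0 * d^1
  state 1100: A-exp=-2, loops=3, term = A^-2 * d^2
  state 1101: A-exp=+0, loops=2, term = A^0 * d^1
  state 1110: A-exp=-4, loops=4, term = A^-4 * d^3
  state 1111: A-exp=-2, loops=3, term = A^-2 * d^2
Collect the terms by A-exponent (count of states per loop number):
Powers of d = -A^2 - A^-2: d^2 = A^4 + 2 + A^-4; d^3 = -A^6 - 3*A^2 - 3*A^-2 - A^-6.
  A^4 * (d) = -A^6 - A^2
  A^2 * (3 + d^2) = A^6 + 5*A^2 + A^-2
  A^0 * (6*d) = -6*A^2 - 6*A^-2
  A^-2 * (4*d^2) = 4*A^2 + 8*A^-2 + 4*A^-6
  A^-4 * (d^3) = -A^2 - 3*A^-2 - 3*A^-6 - A^-10
Summing the groups: <K> = A^2 + A^-6 - A^-10
Normalise by the writhe: (-A^3)^(-w) = (-A^3)^(-2) = A^-6, so f(A) = A^-6 * <K> = A^-4 + A^-12 - A^-16.
Substitute A = t^(-1/4), i.e. A^e → t^(-e/4): V(t) = -t^4 + t^3 + t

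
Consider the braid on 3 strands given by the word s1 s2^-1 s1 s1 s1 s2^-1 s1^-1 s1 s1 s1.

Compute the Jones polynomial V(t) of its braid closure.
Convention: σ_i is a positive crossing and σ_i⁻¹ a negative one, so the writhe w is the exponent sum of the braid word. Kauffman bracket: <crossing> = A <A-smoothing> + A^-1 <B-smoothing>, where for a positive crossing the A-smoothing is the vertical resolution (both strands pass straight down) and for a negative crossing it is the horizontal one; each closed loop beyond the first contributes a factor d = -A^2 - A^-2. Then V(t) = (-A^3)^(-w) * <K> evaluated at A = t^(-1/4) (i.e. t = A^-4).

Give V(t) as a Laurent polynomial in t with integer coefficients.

t^8 - 2*t^7 + 3*t^6 - 4*t^5 + 3*t^4 - 3*t^3 + 3*t^2 - t + 1

Derivation:
First cancel adjacent σ_i σ_i⁻¹ pairs (Reidemeister II — same braid, same closure): s1 s2^-1 s1 s1 s1 s2^-1 s1^-1 s1 s1 s1 → s1 s2^-1 s1 s1 s1 s2^-1 s1 s1.
Braid: s1 s2^-1 s1 s1 s1 s2^-1 s1 s1 on 3 strands, 8 crossings.
Writhe w = (#positive) - (#negative) = 6 - 2 = 4.
State-sum expansion of <K>. There are 2^8 = 256 states.
Each crossing splits two ways (0=vertical, 1=horizontal). The state's weight is A^(#A-smoothings - #B-smoothings) * d^(loops - 1).
Tabulate the states by total A-exponent and number of loops L (A-exp: L × count):
  A^8: L=3 ×1
  A^6: L=2 ×8
  A^4: L=1 ×21, L=3 ×7
  A^2: L=2 ×54, L=4 ×2
  A^0: L=3 ×70
  A^-2: L=4 ×56
  A^-4: L=5 ×28
  A^-6: L=6 ×8
  A^-8: L=7 ×1
Each group contributes A^e * Σ count * d^(L-1):
Powers of d = -A^2 - A^-2: d^2 = A^4 + 2 + A^-4; d^3 = -A^6 - 3*A^2 - 3*A^-2 - A^-6; d^4 = A^8 + 4*A^4 + 6 + 4*A^-4 + A^-8; d^5 = -A^10 - 5*A^6 - 10*A^2 - 10*A^-2 - 5*A^-6 - A^-10; d^6 = A^12 + 6*A^8 + 15*A^4 + 20 + 15*A^-4 + 6*A^-8 + A^-12.
  A^8 * (d^2) = A^12 + 2*A^8 + A^4
  A^6 * (8*d) = -8*A^8 - 8*A^4
  A^4 * (21 + 7*d^2) = 7*A^8 + 35*A^4 + 7
  A^2 * (54*d + 2*d^3) = -2*A^8 - 60*A^4 - 60 - 2*A^-4
  A^0 * (70*d^2) = 70*A^4 + 140 + 70*A^-4
  A^-2 * (56*d^3) = -56*A^4 - 168 - 168*A^-4 - 56*A^-8
  A^-4 * (28*d^4) = 28*A^4 + 112 + 168*A^-4 + 112*A^-8 + 28*A^-12
  A^-6 * (8*d^5) = -8*A^4 - 40 - 80*A^-4 - 80*A^-8 - 40*A^-12 - 8*A^-16
  A^-8 * (d^6) = A^4 + 6 + 15*A^-4 + 20*A^-8 + 15*A^-12 + 6*A^-16 + A^-20
Summing the groups: <K> = A^12 - A^8 + 3*A^4 - 3 + 3*A^-4 - 4*A^-8 + 3*A^-12 - 2*A^-16 + A^-20
Normalise by the writhe: (-A^3)^(-w) = (-A^3)^(-4) = A^-12, so f(A) = A^-12 * <K> = 1 - A^-4 + 3*A^-8 - 3*A^-12 + 3*A^-16 - 4*A^-20 + 3*A^-24 - 2*A^-28 + A^-32.
Substitute A = t^(-1/4), i.e. A^e → t^(-e/4): V(t) = t^8 - 2*t^7 + 3*t^6 - 4*t^5 + 3*t^4 - 3*t^3 + 3*t^2 - t + 1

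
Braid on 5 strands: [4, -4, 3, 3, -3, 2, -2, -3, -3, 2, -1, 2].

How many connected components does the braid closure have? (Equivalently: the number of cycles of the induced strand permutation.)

3

Derivation:
Track the strand permutation on 5 strands, starting from identity.
  step 1: s4 swaps positions 4,5 -> [1 2 3 5 4]
  step 2: s4^-1 swaps positions 4,5 -> [1 2 3 4 5]
  step 3: s3 swaps positions 3,4 -> [1 2 4 3 5]
  step 4: s3 swaps positions 3,4 -> [1 2 3 4 5]
  step 5: s3^-1 swaps positions 3,4 -> [1 2 4 3 5]
  step 6: s2 swaps positions 2,3 -> [1 4 2 3 5]
  step 7: s2^-1 swaps positions 2,3 -> [1 2 4 3 5]
  step 8: s3^-1 swaps positions 3,4 -> [1 2 3 4 5]
  step 9: s3^-1 swaps positions 3,4 -> [1 2 4 3 5]
  step 10: s2 swaps positions 2,3 -> [1 4 2 3 5]
  step 11: s1^-1 swaps positions 1,2 -> [4 1 2 3 5]
  step 12: s2 swaps positions 2,3 -> [4 2 1 3 5]
Final permutation (position -> original strand): [4 2 1 3 5]
Closure components = cycle count of this permutation = 3.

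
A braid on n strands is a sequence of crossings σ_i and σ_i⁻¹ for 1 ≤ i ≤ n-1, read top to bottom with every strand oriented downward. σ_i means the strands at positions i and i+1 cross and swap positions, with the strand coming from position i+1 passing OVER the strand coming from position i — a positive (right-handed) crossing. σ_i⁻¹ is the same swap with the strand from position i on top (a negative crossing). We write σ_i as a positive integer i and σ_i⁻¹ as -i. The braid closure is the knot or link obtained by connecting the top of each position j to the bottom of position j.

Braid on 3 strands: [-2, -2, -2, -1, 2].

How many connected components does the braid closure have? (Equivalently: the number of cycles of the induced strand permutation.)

Track the strand permutation on 3 strands, starting from identity.
  step 1: s2^-1 swaps positions 2,3 -> [1 3 2]
  step 2: s2^-1 swaps positions 2,3 -> [1 2 3]
  step 3: s2^-1 swaps positions 2,3 -> [1 3 2]
  step 4: s1^-1 swaps positions 1,2 -> [3 1 2]
  step 5: s2 swaps positions 2,3 -> [3 2 1]
Final permutation (position -> original strand): [3 2 1]
Closure components = cycle count of this permutation = 2.

Answer: 2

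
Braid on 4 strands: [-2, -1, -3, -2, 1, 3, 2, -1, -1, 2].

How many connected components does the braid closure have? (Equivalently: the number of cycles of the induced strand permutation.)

2

Derivation:
Track the strand permutation on 4 strands, starting from identity.
  step 1: s2^-1 swaps positions 2,3 -> [1 3 2 4]
  step 2: s1^-1 swaps positions 1,2 -> [3 1 2 4]
  step 3: s3^-1 swaps positions 3,4 -> [3 1 4 2]
  step 4: s2^-1 swaps positions 2,3 -> [3 4 1 2]
  step 5: s1 swaps positions 1,2 -> [4 3 1 2]
  step 6: s3 swaps positions 3,4 -> [4 3 2 1]
  step 7: s2 swaps positions 2,3 -> [4 2 3 1]
  step 8: s1^-1 swaps positions 1,2 -> [2 4 3 1]
  step 9: s1^-1 swaps positions 1,2 -> [4 2 3 1]
  step 10: s2 swaps positions 2,3 -> [4 3 2 1]
Final permutation (position -> original strand): [4 3 2 1]
Closure components = cycle count of this permutation = 2.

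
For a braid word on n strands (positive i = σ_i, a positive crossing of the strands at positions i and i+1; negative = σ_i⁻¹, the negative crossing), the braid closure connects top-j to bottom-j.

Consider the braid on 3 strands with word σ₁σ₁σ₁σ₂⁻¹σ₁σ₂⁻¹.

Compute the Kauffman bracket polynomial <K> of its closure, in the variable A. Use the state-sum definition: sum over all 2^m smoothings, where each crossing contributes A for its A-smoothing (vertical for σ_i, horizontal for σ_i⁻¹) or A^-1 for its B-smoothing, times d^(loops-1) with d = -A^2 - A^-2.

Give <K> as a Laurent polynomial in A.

Braid: s1 s1 s1 s2^-1 s1 s2^-1 on 3 strands, 6 crossings.
Writhe w = (#positive) - (#negative) = 4 - 2 = 2.
State-sum expansion of <K>. There are 2^6 = 64 states.
Each crossing splits two ways (0=vertical, 1=horizontal). The state's weight is A^(#A-smoothings - #B-smoothings) * d^(loops - 1).
Tabulate the states by total A-exponent and number of loops L (A-exp: L × count):
  A^6: L=3 ×1
  A^4: L=2 ×6
  A^2: L=1 ×11, L=3 ×4
  A^0: L=2 ×19, L=4 ×1
  A^-2: L=3 ×15
  A^-4: L=4 ×6
  A^-6: L=5 ×1
Each group contributes A^e * Σ count * d^(L-1):
Powers of d = -A^2 - A^-2: d^2 = A^4 + 2 + A^-4; d^3 = -A^6 - 3*A^2 - 3*A^-2 - A^-6; d^4 = A^8 + 4*A^4 + 6 + 4*A^-4 + A^-8.
  A^6 * (d^2) = A^10 + 2*A^6 + A^2
  A^4 * (6*d) = -6*A^6 - 6*A^2
  A^2 * (11 + 4*d^2) = 4*A^6 + 19*A^2 + 4*A^-2
  A^0 * (19*d + d^3) = -A^6 - 22*A^2 - 22*A^-2 - A^-6
  A^-2 * (15*d^2) = 15*A^2 + 30*A^-2 + 15*A^-6
  A^-4 * (6*d^3) = -6*A^2 - 18*A^-2 - 18*A^-6 - 6*A^-10
  A^-6 * (d^4) = A^2 + 4*A^-2 + 6*A^-6 + 4*A^-10 + A^-14
Summing the groups: <K> = A^10 - A^6 + 2*A^2 - 2*A^-2 + 2*A^-6 - 2*A^-10 + A^-14

Answer: A^10 - A^6 + 2*A^2 - 2*A^-2 + 2*A^-6 - 2*A^-10 + A^-14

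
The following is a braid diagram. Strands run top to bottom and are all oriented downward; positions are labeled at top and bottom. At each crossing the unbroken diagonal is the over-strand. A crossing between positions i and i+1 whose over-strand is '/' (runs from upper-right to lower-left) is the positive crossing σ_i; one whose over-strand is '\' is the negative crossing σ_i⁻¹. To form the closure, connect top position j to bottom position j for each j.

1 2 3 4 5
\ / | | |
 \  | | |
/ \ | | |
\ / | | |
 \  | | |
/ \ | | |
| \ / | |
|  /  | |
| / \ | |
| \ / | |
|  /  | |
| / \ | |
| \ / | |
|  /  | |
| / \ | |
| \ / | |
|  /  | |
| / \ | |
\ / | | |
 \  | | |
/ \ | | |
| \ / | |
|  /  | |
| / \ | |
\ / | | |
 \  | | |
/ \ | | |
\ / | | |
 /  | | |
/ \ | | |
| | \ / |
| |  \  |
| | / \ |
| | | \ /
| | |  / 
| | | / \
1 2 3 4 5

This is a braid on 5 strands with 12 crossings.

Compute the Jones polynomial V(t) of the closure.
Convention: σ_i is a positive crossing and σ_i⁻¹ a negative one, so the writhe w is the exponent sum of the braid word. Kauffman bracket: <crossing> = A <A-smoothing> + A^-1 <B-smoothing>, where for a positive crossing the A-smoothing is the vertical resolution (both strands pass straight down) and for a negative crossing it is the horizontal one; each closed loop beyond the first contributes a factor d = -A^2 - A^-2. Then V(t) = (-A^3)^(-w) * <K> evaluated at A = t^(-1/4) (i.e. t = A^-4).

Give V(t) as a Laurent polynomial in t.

Reading the diagram top to bottom ('/'-over between positions i,i+1 = s_i, '\'-over = s_i^-1): braid word = s1^-1 s1^-1 s2 s2 s2 s2 s1^-1 s2 s1^-1 s1 s3^-1 s4.
The presented braid s1^-1 s1^-1 s2 s2 s2 s2 s1^-1 s2 s1^-1 s1 s3^-1 s4 on 5 strands reduces by inverse Markov moves (closure unchanged at each step):
  Destabilize: the word has the form β·s4 where s4 occurs only as the final letter (β ∈ B_4); drop it and the last strand → 4 strands.
  Destabilize: the word has the form β·s3^-1 where s3^-1 occurs only as the final letter (β ∈ B_3); drop it and the last strand → 3 strands.
  Deconjugate: the word is γ·β·γ⁻¹ with γ = s1^-1 (prefix) and γ⁻¹ = s1 (suffix); strip both.
Reduced to β = s1^-1 s2 s2 s2 s2 s1^-1 s2 s1^-1 on 3 strands, 8 crossings.
Compute on β:
Braid: s1^-1 s2 s2 s2 s2 s1^-1 s2 s1^-1 on 3 strands, 8 crossings.
Writhe w = (#positive) - (#negative) = 5 - 3 = 2.
Computing the Kauffman bracket via state sum. There are 2^8 = 256 states.
Smooth each crossing (0=||, 1=⌣⌢); contribution A^(Σ sign_k(1-2s_k)) * d^(L-1).
Tabulate the states by total A-exponent and number of loops L (A-exp: L × count):
  A^8: L=4 ×1
  A^6: L=3 ×8
  A^4: L=2 ×22, L=4 ×6
  A^2: L=1 ×23, L=3 ×29, L=5 ×4
  A^0: L=2 ×47, L=4 ×22, L=6 ×1
  A^-2: L=3 ×48, L=5 ×8
  A^-4: L=4 ×27, L=6 ×1
  A^-6: L=5 ×8
  A^-8: L=6 ×1
Each group contributes A^e * Σ count * d^(L-1):
Powers of d = -A^2 - A^-2: d^2 = A^4 + 2 + A^-4; d^3 = -A^6 - 3*A^2 - 3*A^-2 - A^-6; d^4 = A^8 + 4*A^4 + 6 + 4*A^-4 + A^-8; d^5 = -A^10 - 5*A^6 - 10*A^2 - 10*A^-2 - 5*A^-6 - A^-10.
  A^8 * (d^3) = -A^14 - 3*A^10 - 3*A^6 - A^2
  A^6 * (8*d^2) = 8*A^10 + 16*A^6 + 8*A^2
  A^4 * (22*d + 6*d^3) = -6*A^10 - 40*A^6 - 40*A^2 - 6*A^-2
  A^2 * (23 + 29*d^2 + 4*d^4) = 4*A^10 + 45*A^6 + 105*A^2 + 45*A^-2 + 4*A^-6
  A^0 * (47*d + 22*d^3 + d^5) = -A^10 - 27*A^6 - 123*A^2 - 123*A^-2 - 27*A^-6 - A^-10
  A^-2 * (48*d^2 + 8*d^4) = 8*A^6 + 80*A^2 + 144*A^-2 + 80*A^-6 + 8*A^-10
  A^-4 * (27*d^3 + d^5) = -A^6 - 32*A^2 - 91*A^-2 - 91*A^-6 - 32*A^-10 - A^-14
  A^-6 * (8*d^4) = 8*A^2 + 32*A^-2 + 48*A^-6 + 32*A^-10 + 8*A^-14
  A^-8 * (d^5) = -A^2 - 5*A^-2 - 10*A^-6 - 10*A^-10 - 5*A^-14 - A^-18
Summing the groups: <K> = -A^14 + 2*A^10 - 2*A^6 + 4*A^2 - 4*A^-2 + 4*A^-6 - 3*A^-10 + 2*A^-14 - A^-18
Normalise by the writhe: (-A^3)^(-w) = (-A^3)^(-2) = A^-6, so f(A) = A^-6 * <K> = -A^8 + 2*A^4 - 2 + 4*A^-4 - 4*A^-8 + 4*A^-12 - 3*A^-16 + 2*A^-20 - A^-24.
Substitute A = t^(-1/4), i.e. A^e → t^(-e/4): V(t) = -t^6 + 2*t^5 - 3*t^4 + 4*t^3 - 4*t^2 + 4*t - 2 + 2*t^-1 - t^-2

Answer: -t^6 + 2*t^5 - 3*t^4 + 4*t^3 - 4*t^2 + 4*t - 2 + 2*t^-1 - t^-2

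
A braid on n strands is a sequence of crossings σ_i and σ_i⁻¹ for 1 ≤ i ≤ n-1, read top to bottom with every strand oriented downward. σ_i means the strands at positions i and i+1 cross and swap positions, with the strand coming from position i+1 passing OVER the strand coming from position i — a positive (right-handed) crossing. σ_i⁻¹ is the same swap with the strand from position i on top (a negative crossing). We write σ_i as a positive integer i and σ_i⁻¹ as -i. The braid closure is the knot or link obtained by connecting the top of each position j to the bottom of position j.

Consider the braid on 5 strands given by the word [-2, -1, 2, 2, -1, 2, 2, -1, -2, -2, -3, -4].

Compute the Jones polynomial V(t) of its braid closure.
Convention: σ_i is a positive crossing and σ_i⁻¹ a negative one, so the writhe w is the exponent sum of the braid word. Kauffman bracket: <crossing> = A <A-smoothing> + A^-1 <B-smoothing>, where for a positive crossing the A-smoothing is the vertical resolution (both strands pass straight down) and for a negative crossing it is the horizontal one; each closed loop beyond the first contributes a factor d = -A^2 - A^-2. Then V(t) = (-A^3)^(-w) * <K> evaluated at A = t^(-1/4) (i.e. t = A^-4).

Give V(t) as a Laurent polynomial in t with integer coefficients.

t^2 - 2*t + 4 - 4*t^-1 + 4*t^-2 - 4*t^-3 + 3*t^-4 - 2*t^-5 + t^-6

Derivation:
The presented braid s2^-1 s1^-1 s2 s2 s1^-1 s2 s2 s1^-1 s2^-1 s2^-1 s3^-1 s4^-1 on 5 strands reduces by inverse Markov moves (closure unchanged at each step):
  Destabilize: the word has the form β·s4^-1 where s4^-1 occurs only as the final letter (β ∈ B_4); drop it and the last strand → 4 strands.
  Destabilize: the word has the form β·s3^-1 where s3^-1 occurs only as the final letter (β ∈ B_3); drop it and the last strand → 3 strands.
Reduced to β = s2^-1 s1^-1 s2 s2 s1^-1 s2 s2 s1^-1 s2^-1 s2^-1 on 3 strands, 10 crossings.
Compute on β:
Braid: s2^-1 s1^-1 s2 s2 s1^-1 s2 s2 s1^-1 s2^-1 s2^-1 on 3 strands, 10 crossings.
Writhe w = (#positive) - (#negative) = 4 - 6 = -2.
Computing the Kauffman bracket via state sum. There are 2^10 = 1024 states.
Each crossing splits two ways (0=vertical, 1=horizontal). The state's weight is A^(#A-smoothings - #B-smoothings) * d^(loops - 1).
Tabulate the states by total A-exponent and number of loops L (A-exp: L × count):
  A^10: L=5 ×1
  A^8: L=4 ×10
  A^6: L=3 ×39, L=5 ×6
  A^4: L=2 ×66, L=4 ×52, L=6 ×2
  A^2: L=1 ×45, L=3 ×124, L=5 ×41
  A^0: L=2 ×118, L=4 ×113, L=6 ×21
  A^-2: L=1 ×20, L=3 ×120, L=5 ×63, L=7 ×7
  A^-4: L=2 ×30, L=4 ×68, L=6 ×21, L=8 ×1
  A^-6: L=3 ×20, L=5 ×22, L=7 ×3
  A^-8: L=4 ×7, L=6 ×3
  A^-10: L=5 ×1
Each group contributes A^e * Σ count * d^(L-1):
Powers of d = -A^2 - A^-2: d^2 = A^4 + 2 + A^-4; d^3 = -A^6 - 3*A^2 - 3*A^-2 - A^-6; d^4 = A^8 + 4*A^4 + 6 + 4*A^-4 + A^-8; d^5 = -A^10 - 5*A^6 - 10*A^2 - 10*A^-2 - 5*A^-6 - A^-10; d^6 = A^12 + 6*A^8 + 15*A^4 + 20 + 15*A^-4 + 6*A^-8 + A^-12; d^7 = -A^14 - 7*A^10 - 21*A^6 - 35*A^2 - 35*A^-2 - 21*A^-6 - 7*A^-10 - A^-14.
  A^10 * (d^4) = A^18 + 4*A^14 + 6*A^10 + 4*A^6 + A^2
  A^8 * (10*d^3) = -10*A^14 - 30*A^10 - 30*A^6 - 10*A^2
  A^6 * (39*d^2 + 6*d^4) = 6*A^14 + 63*A^10 + 114*A^6 + 63*A^2 + 6*A^-2
  A^4 * (66*d + 52*d^3 + 2*d^5) = -2*A^14 - 62*A^10 - 242*A^6 - 242*A^2 - 62*A^-2 - 2*A^-6
  A^2 * (45 + 124*d^2 + 41*d^4) = 41*A^10 + 288*A^6 + 539*A^2 + 288*A^-2 + 41*A^-6
  A^0 * (118*d + 113*d^3 + 21*d^5) = -21*A^10 - 218*A^6 - 667*A^2 - 667*A^-2 - 218*A^-6 - 21*A^-10
  A^-2 * (20 + 120*d^2 + 63*d^4 + 7*d^6) = 7*A^10 + 105*A^6 + 477*A^2 + 778*A^-2 + 477*A^-6 + 105*A^-10 + 7*A^-14
  A^-4 * (30*d + 68*d^3 + 21*d^5 + d^7) = -A^10 - 28*A^6 - 194*A^2 - 479*A^-2 - 479*A^-6 - 194*A^-10 - 28*A^-14 - A^-18
  A^-6 * (20*d^2 + 22*d^4 + 3*d^6) = 3*A^6 + 40*A^2 + 153*A^-2 + 232*A^-6 + 153*A^-10 + 40*A^-14 + 3*A^-18
  A^-8 * (7*d^3 + 3*d^5) = -3*A^2 - 22*A^-2 - 51*A^-6 - 51*A^-10 - 22*A^-14 - 3*A^-18
  A^-10 * (d^4) = A^-2 + 4*A^-6 + 6*A^-10 + 4*A^-14 + A^-18
Summing the groups: <K> = A^18 - 2*A^14 + 3*A^10 - 4*A^6 + 4*A^2 - 4*A^-2 + 4*A^-6 - 2*A^-10 + A^-14
Normalise by the writhe: (-A^3)^(-w) = (-A^3)^(2) = A^6, so f(A) = A^6 * <K> = A^24 - 2*A^20 + 3*A^16 - 4*A^12 + 4*A^8 - 4*A^4 + 4 - 2*A^-4 + A^-8.
Substitute A = t^(-1/4), i.e. A^e → t^(-e/4): V(t) = t^2 - 2*t + 4 - 4*t^-1 + 4*t^-2 - 4*t^-3 + 3*t^-4 - 2*t^-5 + t^-6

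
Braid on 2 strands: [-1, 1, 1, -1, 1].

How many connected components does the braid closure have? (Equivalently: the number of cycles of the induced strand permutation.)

1

Derivation:
Track the strand permutation on 2 strands, starting from identity.
  step 1: s1^-1 swaps positions 1,2 -> [2 1]
  step 2: s1 swaps positions 1,2 -> [1 2]
  step 3: s1 swaps positions 1,2 -> [2 1]
  step 4: s1^-1 swaps positions 1,2 -> [1 2]
  step 5: s1 swaps positions 1,2 -> [2 1]
Final permutation (position -> original strand): [2 1]
Closure components = cycle count of this permutation = 1.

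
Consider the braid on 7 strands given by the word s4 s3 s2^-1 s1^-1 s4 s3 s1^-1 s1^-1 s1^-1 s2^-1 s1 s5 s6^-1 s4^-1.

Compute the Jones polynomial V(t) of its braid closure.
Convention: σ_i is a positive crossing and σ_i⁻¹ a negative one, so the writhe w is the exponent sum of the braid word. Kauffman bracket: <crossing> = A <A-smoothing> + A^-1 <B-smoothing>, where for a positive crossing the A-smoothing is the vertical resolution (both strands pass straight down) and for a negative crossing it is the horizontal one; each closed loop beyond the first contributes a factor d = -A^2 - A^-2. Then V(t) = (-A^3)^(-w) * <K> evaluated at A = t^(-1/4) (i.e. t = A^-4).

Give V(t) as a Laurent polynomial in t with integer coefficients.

t - 1 + 3*t^-1 - 4*t^-2 + 4*t^-3 - 4*t^-4 + 3*t^-5 - 2*t^-6 + t^-7

Derivation:
The presented braid s4 s3 s2^-1 s1^-1 s4 s3 s1^-1 s1^-1 s1^-1 s2^-1 s1 s5 s6^-1 s4^-1 on 7 strands reduces by inverse Markov moves (closure unchanged at each step):
  Deconjugate: the word is γ·β·γ⁻¹ with γ = s4 (prefix) and γ⁻¹ = s4^-1 (suffix); strip both.
  Destabilize: the word has the form β·s6^-1 where s6^-1 occurs only as the final letter (β ∈ B_6); drop it and the last strand → 6 strands.
  Destabilize: the word has the form β·s5 where s5 occurs only as the final letter (β ∈ B_5); drop it and the last strand → 5 strands.
Reduced to β = s3 s2^-1 s1^-1 s4 s3 s1^-1 s1^-1 s1^-1 s2^-1 s1 on 5 strands, 10 crossings.
Compute on β:
Braid: s3 s2^-1 s1^-1 s4 s3 s1^-1 s1^-1 s1^-1 s2^-1 s1 on 5 strands, 10 crossings.
Writhe w = (#positive) - (#negative) = 4 - 6 = -2.
Enumerate smoothing states for the bracket polynomial. There are 2^10 = 1024 states.
For each crossing: s=0 is the vertical smoothing, s=1 horizontal. Crossing k contributes A^(sign_k * (1 - 2*s_k)); loop factor d = -A^2 - A^-2.
Tabulate the states by total A-exponent and number of loops L (A-exp: L × count):
  A^10: L=7 ×1
  A^8: L=6 ×10
  A^6: L=5 ×42, L=7 ×3
  A^4: L=4 ×95, L=6 ×24, L=8 ×1
  A^2: L=3 ×124, L=5 ×76, L=7 ×10
  A^0: L=2 ×90, L=4 ×126, L=6 ×35, L=8 ×1
  A^-2: L=1 ×28, L=3 ×116, L=5 ×61, L=7 ×5
  A^-4: L=2 ×50, L=4 ×60, L=6 ×10
  A^-6: L=1 ×5, L=3 ×29, L=5 ×11
  A^-8: L=2 ×4, L=4 ×6
  A^-10: L=3 ×1
Each group contributes A^e * Σ count * d^(L-1):
Powers of d = -A^2 - A^-2: d^2 = A^4 + 2 + A^-4; d^3 = -A^6 - 3*A^2 - 3*A^-2 - A^-6; d^4 = A^8 + 4*A^4 + 6 + 4*A^-4 + A^-8; d^5 = -A^10 - 5*A^6 - 10*A^2 - 10*A^-2 - 5*A^-6 - A^-10; d^6 = A^12 + 6*A^8 + 15*A^4 + 20 + 15*A^-4 + 6*A^-8 + A^-12; d^7 = -A^14 - 7*A^10 - 21*A^6 - 35*A^2 - 35*A^-2 - 21*A^-6 - 7*A^-10 - A^-14.
  A^10 * (d^6) = A^22 + 6*A^18 + 15*A^14 + 20*A^10 + 15*A^6 + 6*A^2 + A^-2
  A^8 * (10*d^5) = -10*A^18 - 50*A^14 - 100*A^10 - 100*A^6 - 50*A^2 - 10*A^-2
  A^6 * (42*d^4 + 3*d^6) = 3*A^18 + 60*A^14 + 213*A^10 + 312*A^6 + 213*A^2 + 60*A^-2 + 3*A^-6
  A^4 * (95*d^3 + 24*d^5 + d^7) = -A^18 - 31*A^14 - 236*A^10 - 560*A^6 - 560*A^2 - 236*A^-2 - 31*A^-6 - A^-10
  A^2 * (124*d^2 + 76*d^4 + 10*d^6) = 10*A^14 + 136*A^10 + 578*A^6 + 904*A^2 + 578*A^-2 + 136*A^-6 + 10*A^-10
  A^0 * (90*d + 126*d^3 + 35*d^5 + d^7) = -A^14 - 42*A^10 - 322*A^6 - 853*A^2 - 853*A^-2 - 322*A^-6 - 42*A^-10 - A^-14
  A^-2 * (28 + 116*d^2 + 61*d^4 + 5*d^6) = 5*A^10 + 91*A^6 + 435*A^2 + 726*A^-2 + 435*A^-6 + 91*A^-10 + 5*A^-14
  A^-4 * (50*d + 60*d^3 + 10*d^5) = -10*A^6 - 110*A^2 - 330*A^-2 - 330*A^-6 - 110*A^-10 - 10*A^-14
  A^-6 * (5 + 29*d^2 + 11*d^4) = 11*A^2 + 73*A^-2 + 129*A^-6 + 73*A^-10 + 11*A^-14
  A^-8 * (4*d + 6*d^3) = -6*A^-2 - 22*A^-6 - 22*A^-10 - 6*A^-14
  A^-10 * (d^2) = A^-6 + 2*A^-10 + A^-14
Summing the groups: <K> = A^22 - 2*A^18 + 3*A^14 - 4*A^10 + 4*A^6 - 4*A^2 + 3*A^-2 - A^-6 + A^-10
Normalise by the writhe: (-A^3)^(-w) = (-A^3)^(2) = A^6, so f(A) = A^6 * <K> = A^28 - 2*A^24 + 3*A^20 - 4*A^16 + 4*A^12 - 4*A^8 + 3*A^4 - 1 + A^-4.
Substitute A = t^(-1/4), i.e. A^e → t^(-e/4): V(t) = t - 1 + 3*t^-1 - 4*t^-2 + 4*t^-3 - 4*t^-4 + 3*t^-5 - 2*t^-6 + t^-7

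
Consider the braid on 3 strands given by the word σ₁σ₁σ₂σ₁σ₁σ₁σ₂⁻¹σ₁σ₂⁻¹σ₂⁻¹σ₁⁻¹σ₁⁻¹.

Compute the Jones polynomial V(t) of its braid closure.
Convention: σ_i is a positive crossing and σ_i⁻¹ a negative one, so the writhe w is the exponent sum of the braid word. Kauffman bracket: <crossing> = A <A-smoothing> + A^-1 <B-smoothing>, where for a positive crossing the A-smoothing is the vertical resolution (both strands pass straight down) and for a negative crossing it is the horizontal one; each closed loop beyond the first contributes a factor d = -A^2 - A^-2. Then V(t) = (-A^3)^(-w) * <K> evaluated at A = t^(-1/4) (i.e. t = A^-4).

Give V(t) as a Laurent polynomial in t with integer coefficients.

The presented braid s1 s1 s2 s1 s1 s1 s2^-1 s1 s2^-1 s2^-1 s1^-1 s1^-1 on 3 strands reduces by inverse Markov moves (closure unchanged at each step):
  Deconjugate: the word is γ·β·γ⁻¹ with γ = s1 s1 (prefix) and γ⁻¹ = s1^-1 s1^-1 (suffix); strip both.
  Deconjugate: the word is γ·β·γ⁻¹ with γ = s2 (prefix) and γ⁻¹ = s2^-1 (suffix); strip both.
Reduced to β = s1 s1 s1 s2^-1 s1 s2^-1 on 3 strands, 6 crossings.
Compute on β:
Braid: s1 s1 s1 s2^-1 s1 s2^-1 on 3 strands, 6 crossings.
Writhe w = (#positive) - (#negative) = 4 - 2 = 2.
Computing the Kauffman bracket via state sum. There are 2^6 = 64 states.
Each crossing splits two ways (0=vertical, 1=horizontal). The state's weight is A^(#A-smoothings - #B-smoothings) * d^(loops - 1).
Tabulate the states by total A-exponent and number of loops L (A-exp: L × count):
  A^6: L=3 ×1
  A^4: L=2 ×6
  A^2: L=1 ×11, L=3 ×4
  A^0: L=2 ×19, L=4 ×1
  A^-2: L=3 ×15
  A^-4: L=4 ×6
  A^-6: L=5 ×1
Each group contributes A^e * Σ count * d^(L-1):
Powers of d = -A^2 - A^-2: d^2 = A^4 + 2 + A^-4; d^3 = -A^6 - 3*A^2 - 3*A^-2 - A^-6; d^4 = A^8 + 4*A^4 + 6 + 4*A^-4 + A^-8.
  A^6 * (d^2) = A^10 + 2*A^6 + A^2
  A^4 * (6*d) = -6*A^6 - 6*A^2
  A^2 * (11 + 4*d^2) = 4*A^6 + 19*A^2 + 4*A^-2
  A^0 * (19*d + d^3) = -A^6 - 22*A^2 - 22*A^-2 - A^-6
  A^-2 * (15*d^2) = 15*A^2 + 30*A^-2 + 15*A^-6
  A^-4 * (6*d^3) = -6*A^2 - 18*A^-2 - 18*A^-6 - 6*A^-10
  A^-6 * (d^4) = A^2 + 4*A^-2 + 6*A^-6 + 4*A^-10 + A^-14
Summing the groups: <K> = A^10 - A^6 + 2*A^2 - 2*A^-2 + 2*A^-6 - 2*A^-10 + A^-14
Normalise by the writhe: (-A^3)^(-w) = (-A^3)^(-2) = A^-6, so f(A) = A^-6 * <K> = A^4 - 1 + 2*A^-4 - 2*A^-8 + 2*A^-12 - 2*A^-16 + A^-20.
Substitute A = t^(-1/4), i.e. A^e → t^(-e/4): V(t) = t^5 - 2*t^4 + 2*t^3 - 2*t^2 + 2*t - 1 + t^-1

Answer: t^5 - 2*t^4 + 2*t^3 - 2*t^2 + 2*t - 1 + t^-1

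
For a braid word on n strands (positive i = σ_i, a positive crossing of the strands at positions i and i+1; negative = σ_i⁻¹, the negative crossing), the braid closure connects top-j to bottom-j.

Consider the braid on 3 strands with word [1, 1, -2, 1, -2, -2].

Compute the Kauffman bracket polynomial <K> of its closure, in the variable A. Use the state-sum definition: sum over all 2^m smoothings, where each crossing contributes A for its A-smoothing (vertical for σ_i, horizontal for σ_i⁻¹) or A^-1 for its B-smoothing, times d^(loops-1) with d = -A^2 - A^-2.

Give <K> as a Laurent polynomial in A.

-A^12 + 2*A^8 - 2*A^4 + 3 - 2*A^-4 + 2*A^-8 - A^-12

Derivation:
Braid: s1 s1 s2^-1 s1 s2^-1 s2^-1 on 3 strands, 6 crossings.
Writhe w = (#positive) - (#negative) = 3 - 3 = 0.
State-sum expansion of <K>. There are 2^6 = 64 states.
Each crossing splits two ways (0=vertical, 1=horizontal). The state's weight is A^(#A-smoothings - #B-smoothings) * d^(loops - 1).
Tabulate the states by total A-exponent and number of loops L (A-exp: L × count):
  A^6: L=4 ×1
  A^4: L=3 ×6
  A^2: L=2 ×14, L=4 ×1
  A^0: L=1 ×13, L=3 ×7
  A^-2: L=2 ×14, L=4 ×1
  A^-4: L=3 ×6
  A^-6: L=4 ×1
Each group contributes A^e * Σ count * d^(L-1):
Powers of d = -A^2 - A^-2: d^2 = A^4 + 2 + A^-4; d^3 = -A^6 - 3*A^2 - 3*A^-2 - A^-6.
  A^6 * (d^3) = -A^12 - 3*A^8 - 3*A^4 - 1
  A^4 * (6*d^2) = 6*A^8 + 12*A^4 + 6
  A^2 * (14*d + d^3) = -A^8 - 17*A^4 - 17 - A^-4
  A^0 * (13 + 7*d^2) = 7*A^4 + 27 + 7*A^-4
  A^-2 * (14*d + d^3) = -A^4 - 17 - 17*A^-4 - A^-8
  A^-4 * (6*d^2) = 6 + 12*A^-4 + 6*A^-8
  A^-6 * (d^3) = -1 - 3*A^-4 - 3*A^-8 - A^-12
Summing the groups: <K> = -A^12 + 2*A^8 - 2*A^4 + 3 - 2*A^-4 + 2*A^-8 - A^-12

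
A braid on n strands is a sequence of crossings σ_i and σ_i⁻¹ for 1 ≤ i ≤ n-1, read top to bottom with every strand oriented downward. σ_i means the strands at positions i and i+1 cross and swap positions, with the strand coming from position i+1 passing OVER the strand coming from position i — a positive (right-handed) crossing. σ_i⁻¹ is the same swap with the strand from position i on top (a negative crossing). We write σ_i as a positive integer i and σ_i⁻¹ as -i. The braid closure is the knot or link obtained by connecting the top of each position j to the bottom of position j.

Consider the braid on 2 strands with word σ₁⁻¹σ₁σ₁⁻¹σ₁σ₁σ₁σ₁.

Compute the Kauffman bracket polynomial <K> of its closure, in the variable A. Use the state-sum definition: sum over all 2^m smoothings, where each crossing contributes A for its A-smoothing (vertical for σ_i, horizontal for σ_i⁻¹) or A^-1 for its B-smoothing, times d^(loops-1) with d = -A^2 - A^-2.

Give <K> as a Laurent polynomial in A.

-A^5 - A^-3 + A^-7

Derivation:
First cancel adjacent σ_i σ_i⁻¹ pairs (Reidemeister II — same braid, same closure): s1^-1 s1 s1^-1 s1 s1 s1 s1 → s1 s1 s1.
Braid: s1 s1 s1 on 2 strands, 3 crossings.
Writhe w = (#positive) - (#negative) = 3 - 0 = 3.
Enumerate smoothing states for the bracket polynomial. There are 2^3 = 8 states.
For each crossing: s=0 is the vertical smoothing, s=1 horizontal. Crossing k contributes A^(sign_k * (1 - 2*s_k)); loop factor d = -A^2 - A^-2.
  state 000: A-exp=+3, loops=2, term = A^3 * d^1
  state 001: A-exp=+1, loops=1, term = A^1 * d^0
  state 010: A-exp=+1, loops=1, term = A^1 * d^0
  state 011: A-exp=-1, loops=2, term = A^-1 * d^1
  state 100: A-exp=+1, loops=1, term = A^1 * d^0
  state 101: A-exp=-1, loops=2, term = A^-1 * d^1
  state 110: A-exp=-1, loops=2, term = A^-1 * d^1
  state 111: A-exp=-3, loops=3, term = A^-3 * d^2
Collect the terms by A-exponent (count of states per loop number):
Powers of d = -A^2 - A^-2: d^2 = A^4 + 2 + A^-4.
  A^3 * (d) = -A^5 - A
  A^1 * (3) = 3*A
  A^-1 * (3*d) = -3*A - 3*A^-3
  A^-3 * (d^2) = A + 2*A^-3 + A^-7
Summing the groups: <K> = -A^5 - A^-3 + A^-7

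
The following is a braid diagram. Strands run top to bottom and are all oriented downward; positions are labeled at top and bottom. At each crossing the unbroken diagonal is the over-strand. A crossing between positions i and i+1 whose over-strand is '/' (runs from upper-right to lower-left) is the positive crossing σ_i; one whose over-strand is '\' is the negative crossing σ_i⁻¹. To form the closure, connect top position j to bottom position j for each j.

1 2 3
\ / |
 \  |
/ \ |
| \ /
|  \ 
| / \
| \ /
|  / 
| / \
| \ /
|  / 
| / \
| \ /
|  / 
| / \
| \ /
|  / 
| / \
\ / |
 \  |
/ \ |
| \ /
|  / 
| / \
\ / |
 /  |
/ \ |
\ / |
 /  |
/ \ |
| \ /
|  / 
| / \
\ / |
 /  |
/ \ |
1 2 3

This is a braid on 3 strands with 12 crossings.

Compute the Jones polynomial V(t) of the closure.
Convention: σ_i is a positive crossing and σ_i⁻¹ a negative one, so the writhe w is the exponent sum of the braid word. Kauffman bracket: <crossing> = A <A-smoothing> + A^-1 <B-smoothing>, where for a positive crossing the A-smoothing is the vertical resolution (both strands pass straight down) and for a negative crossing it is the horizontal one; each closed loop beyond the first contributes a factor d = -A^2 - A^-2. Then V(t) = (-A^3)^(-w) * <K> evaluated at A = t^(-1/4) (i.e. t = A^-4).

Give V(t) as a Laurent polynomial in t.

-t^9 + t^8 - 2*t^7 + 3*t^6 - 2*t^5 + 2*t^4 - t^3 + t^2

Derivation:
Reading the diagram top to bottom ('/'-over between positions i,i+1 = s_i, '\'-over = s_i^-1): braid word = s1^-1 s2^-1 s2 s2 s2 s2 s1^-1 s2 s1 s1 s2 s1.
The presented braid s1^-1 s2^-1 s2 s2 s2 s2 s1^-1 s2 s1 s1 s2 s1 on 3 strands reduces by inverse Markov moves (closure unchanged at each step):
  Deconjugate: the word is γ·β·γ⁻¹ with γ = s1^-1 s2^-1 (prefix) and γ⁻¹ = s2 s1 (suffix); strip both.
Reduced to β = s2 s2 s2 s2 s1^-1 s2 s1 s1 on 3 strands, 8 crossings.
Compute on β:
Braid: s2 s2 s2 s2 s1^-1 s2 s1 s1 on 3 strands, 8 crossings.
Writhe w = (#positive) - (#negative) = 7 - 1 = 6.
Enumerate smoothing states for the bracket polynomial. There are 2^8 = 256 states.
Each crossing splits two ways (0=vertical, 1=horizontal). The state's weight is A^(#A-smoothings - #B-smoothings) * d^(loops - 1).
Tabulate the states by total A-exponent and number of loops L (A-exp: L × count):
  A^8: L=2 ×1
  A^6: L=1 ×5, L=3 ×3
  A^4: L=2 ×27, L=4 ×1
  A^2: L=1 ×18, L=3 ×38
  A^0: L=2 ×41, L=4 ×29
  A^-2: L=3 ×44, L=5 ×12
  A^-4: L=4 ×26, L=6 ×2
  A^-6: L=5 ×8
  A^-8: L=6 ×1
Each group contributes A^e * Σ count * d^(L-1):
Powers of d = -A^2 - A^-2: d^2 = A^4 + 2 + A^-4; d^3 = -A^6 - 3*A^2 - 3*A^-2 - A^-6; d^4 = A^8 + 4*A^4 + 6 + 4*A^-4 + A^-8; d^5 = -A^10 - 5*A^6 - 10*A^2 - 10*A^-2 - 5*A^-6 - A^-10.
  A^8 * (d) = -A^10 - A^6
  A^6 * (5 + 3*d^2) = 3*A^10 + 11*A^6 + 3*A^2
  A^4 * (27*d + d^3) = -A^10 - 30*A^6 - 30*A^2 - A^-2
  A^2 * (18 + 38*d^2) = 38*A^6 + 94*A^2 + 38*A^-2
  A^0 * (41*d + 29*d^3) = -29*A^6 - 128*A^2 - 128*A^-2 - 29*A^-6
  A^-2 * (44*d^2 + 12*d^4) = 12*A^6 + 92*A^2 + 160*A^-2 + 92*A^-6 + 12*A^-10
  A^-4 * (26*d^3 + 2*d^5) = -2*A^6 - 36*A^2 - 98*A^-2 - 98*A^-6 - 36*A^-10 - 2*A^-14
  A^-6 * (8*d^4) = 8*A^2 + 32*A^-2 + 48*A^-6 + 32*A^-10 + 8*A^-14
  A^-8 * (d^5) = -A^2 - 5*A^-2 - 10*A^-6 - 10*A^-10 - 5*A^-14 - A^-18
Summing the groups: <K> = A^10 - A^6 + 2*A^2 - 2*A^-2 + 3*A^-6 - 2*A^-10 + A^-14 - A^-18
Normalise by the writhe: (-A^3)^(-w) = (-A^3)^(-6) = A^-18, so f(A) = A^-18 * <K> = A^-8 - A^-12 + 2*A^-16 - 2*A^-20 + 3*A^-24 - 2*A^-28 + A^-32 - A^-36.
Substitute A = t^(-1/4), i.e. A^e → t^(-e/4): V(t) = -t^9 + t^8 - 2*t^7 + 3*t^6 - 2*t^5 + 2*t^4 - t^3 + t^2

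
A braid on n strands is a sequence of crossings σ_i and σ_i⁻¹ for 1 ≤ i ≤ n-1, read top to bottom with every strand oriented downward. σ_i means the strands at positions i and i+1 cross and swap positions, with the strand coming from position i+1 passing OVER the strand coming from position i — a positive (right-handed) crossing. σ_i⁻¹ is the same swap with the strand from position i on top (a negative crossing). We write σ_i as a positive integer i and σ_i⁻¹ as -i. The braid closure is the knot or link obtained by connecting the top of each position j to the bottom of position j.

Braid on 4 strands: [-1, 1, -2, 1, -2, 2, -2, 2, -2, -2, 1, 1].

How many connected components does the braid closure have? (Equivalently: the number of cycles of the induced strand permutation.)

2

Derivation:
Track the strand permutation on 4 strands, starting from identity.
  step 1: s1^-1 swaps positions 1,2 -> [2 1 3 4]
  step 2: s1 swaps positions 1,2 -> [1 2 3 4]
  step 3: s2^-1 swaps positions 2,3 -> [1 3 2 4]
  step 4: s1 swaps positions 1,2 -> [3 1 2 4]
  step 5: s2^-1 swaps positions 2,3 -> [3 2 1 4]
  step 6: s2 swaps positions 2,3 -> [3 1 2 4]
  step 7: s2^-1 swaps positions 2,3 -> [3 2 1 4]
  step 8: s2 swaps positions 2,3 -> [3 1 2 4]
  step 9: s2^-1 swaps positions 2,3 -> [3 2 1 4]
  step 10: s2^-1 swaps positions 2,3 -> [3 1 2 4]
  step 11: s1 swaps positions 1,2 -> [1 3 2 4]
  step 12: s1 swaps positions 1,2 -> [3 1 2 4]
Final permutation (position -> original strand): [3 1 2 4]
Closure components = cycle count of this permutation = 2.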